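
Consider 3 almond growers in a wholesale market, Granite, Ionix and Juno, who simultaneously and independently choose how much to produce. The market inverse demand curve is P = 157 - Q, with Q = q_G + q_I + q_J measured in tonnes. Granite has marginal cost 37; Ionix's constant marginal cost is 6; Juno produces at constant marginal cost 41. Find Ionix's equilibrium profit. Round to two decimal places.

Granite's profit: π_G = (157 - Q)q_G - (37q_G). Setting ∂π_G/∂q_G = 0: 120 - 2q_G - (q_I + q_J) = 0.
Ionix's first-order condition: 151 - 2q_I - (q_G + q_J) = 0.
Juno's profit: π_J = (157 - Q)q_J - (41q_J). Setting ∂π_J/∂q_J = 0: 116 - 2q_J - (q_G + q_I) = 0.
Summing all 3 equations gives 387 − 4Q = 0, hence Q = 387/4.
Back-substituting: q_G = (120 − 387/4) = 93/4, q_I = (151 − 387/4) = 217/4, q_J = (116 − 387/4) = 77/4.
Price P = 157 - 387/4 = 241/4.
Ionix's profit: (241/4 - 6)·(217/4) = 2943.0625.

2943.06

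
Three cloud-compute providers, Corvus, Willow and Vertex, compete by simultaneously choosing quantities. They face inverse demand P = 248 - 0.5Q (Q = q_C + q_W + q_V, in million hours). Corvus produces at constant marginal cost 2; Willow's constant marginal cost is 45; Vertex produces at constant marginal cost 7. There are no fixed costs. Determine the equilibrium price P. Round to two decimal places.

Corvus's profit: π_C = (248 - 0.5Q)q_C - (2q_C). Setting ∂π_C/∂q_C = 0: 246 - q_C - (1/2)(q_W + q_V) = 0.
Willow's first-order condition: 203 - q_W - (1/2)(q_C + q_V) = 0.
Vertex's profit: π_V = (248 - 0.5Q)q_V - (7q_V). Setting ∂π_V/∂q_V = 0: 241 - q_V - (1/2)(q_C + q_W) = 0.
Adding the 3 first-order conditions: 690 − 2Q = 0, so Q = 345.
Back-substituting: q_C = (246 − 345/2)/(1/2) = 147, q_W = (203 − 345/2)/(1/2) = 61, q_V = (241 − 345/2)/(1/2) = 137.
Total output Q = 345, so price P = 248 - (1/2)·345 = 151/2.

75.50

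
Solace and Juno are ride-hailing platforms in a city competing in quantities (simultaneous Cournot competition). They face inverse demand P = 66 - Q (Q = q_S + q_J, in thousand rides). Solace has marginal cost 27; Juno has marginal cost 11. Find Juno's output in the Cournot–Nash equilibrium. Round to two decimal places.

Solace's profit: π_S = (66 - Q)q_S - (27q_S). Setting ∂π_S/∂q_S = 0: 39 - 2q_S - (q_J) = 0.
Juno's first-order condition: 55 - 2q_J - (q_S) = 0.
Best responses: q_S = (39 - q_J)/2, q_J = (55 - q_S)/2.
Solving the pair: q_S = 23/3, q_J = 71/3.

23.67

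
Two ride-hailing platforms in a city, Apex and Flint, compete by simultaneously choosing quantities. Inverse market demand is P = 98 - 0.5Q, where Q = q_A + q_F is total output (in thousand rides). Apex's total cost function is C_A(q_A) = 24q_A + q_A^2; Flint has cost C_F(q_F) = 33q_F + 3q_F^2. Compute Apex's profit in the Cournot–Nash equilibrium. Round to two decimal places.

Apex's profit: π_A = (98 - 0.5Q)q_A - (24q_A + q_A²). Setting ∂π_A/∂q_A = 0: 74 - 3q_A - (1/2)(q_F) = 0.
Flint's profit: π_F = (98 - 0.5Q)q_F - (33q_F + 3q_F²). Setting ∂π_F/∂q_F = 0: 65 - 7q_F - (1/2)(q_A) = 0.
Rearranging gives the reaction functions q_A = (74 - (1/2)q_F)/3 and q_F = (65 - (1/2)q_A)/7.
Solving the pair: q_A = 1942/83, q_F = 632/83.
Price P = 98 - (1/2)·31.0120 = 82.4940.
Apex's profit: 82.4940·(1942/83) - 24·(1942/83) - (1942/83)² = 821.1709.

821.17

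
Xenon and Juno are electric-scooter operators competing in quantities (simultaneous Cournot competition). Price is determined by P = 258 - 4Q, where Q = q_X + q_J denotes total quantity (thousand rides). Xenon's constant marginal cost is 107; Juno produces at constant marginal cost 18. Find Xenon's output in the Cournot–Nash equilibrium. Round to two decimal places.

5.17

Xenon's profit: π_X = (258 - 4Q)q_X - (107q_X). Setting ∂π_X/∂q_X = 0: 151 - 8q_X - 4(q_J) = 0.
Juno's profit: π_J = (258 - 4Q)q_J - (18q_J). Setting ∂π_J/∂q_J = 0: 240 - 8q_J - 4(q_X) = 0.
Rearranging gives the reaction functions q_X = (151 - 4q_J)/8 and q_J = (240 - 4q_X)/8.
Substituting one into the other gives q_X = 31/6 and q_J = 329/12.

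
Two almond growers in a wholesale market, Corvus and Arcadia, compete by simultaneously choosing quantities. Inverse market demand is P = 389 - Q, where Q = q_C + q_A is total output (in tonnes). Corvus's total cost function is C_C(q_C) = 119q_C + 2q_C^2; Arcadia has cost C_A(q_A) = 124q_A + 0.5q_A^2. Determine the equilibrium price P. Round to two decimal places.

279.29

Corvus's profit: π_C = (389 - Q)q_C - (119q_C + 2q_C²). Setting ∂π_C/∂q_C = 0: 270 - 6q_C - (q_A) = 0.
Arcadia's profit: π_A = (389 - Q)q_A - (124q_A + (1/2)q_A²). Setting ∂π_A/∂q_A = 0: 265 - 3q_A - (q_C) = 0.
So q_C = (270 - q_A)/6 and q_A = (265 - q_C)/3.
Substituting one into the other gives q_C = 545/17 and q_A = 1320/17.
Total output Q = 1865/17, so price P = 389 - 1865/17 = 279.2941.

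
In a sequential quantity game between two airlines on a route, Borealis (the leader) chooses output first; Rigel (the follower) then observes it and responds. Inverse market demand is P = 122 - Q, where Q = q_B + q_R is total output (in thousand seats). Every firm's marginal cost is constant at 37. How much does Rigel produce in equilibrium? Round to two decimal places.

The follower Rigel best-responds to any q_B: π_R = (122 - Q)q_R - 37q_R.
Setting the follower's marginal profit to zero, 85 - q_B - 2q_R = 0, i.e. q_R = (85 - q_B)/2.
Borealis substitutes q_R(q_B) into its own profit: π_B = q_B(122 - q_B - (85 - q_B)/2) - 37q_B = (159/2 - (1/2)q_B)q_B - 37q_B.
The leader's first-order condition 85/2 - q_B = 0 yields q_B = 85/2.
Then q_R = (85 - 85/2)/2 = 85/4.

21.25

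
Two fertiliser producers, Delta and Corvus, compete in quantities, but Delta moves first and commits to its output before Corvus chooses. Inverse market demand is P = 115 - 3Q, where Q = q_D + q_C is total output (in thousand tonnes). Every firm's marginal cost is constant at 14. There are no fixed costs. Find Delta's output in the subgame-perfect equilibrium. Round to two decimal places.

16.83

Solve by backward induction. Given q_D, the follower Corvus maximises π_C = (115 - 3q_D - 3q_C)q_C - 14q_C.
∂π_C/∂q_C = 101 - 3q_D - 6q_C = 0 gives the reaction function q_C = (101 - 3q_D)/6.
The leader anticipates this reaction. Substituting into P = 115 - 3Q gives P = 129/2 - (3/2)q_D, so π_D = (129/2 - (3/2)q_D)q_D - 14q_D.
Maximising: ∂π_D/∂q_D = 101/2 - 3q_D = 0, giving q_D = 101/6.
Then q_C = (101 - 3·(101/6))/6 = 101/12.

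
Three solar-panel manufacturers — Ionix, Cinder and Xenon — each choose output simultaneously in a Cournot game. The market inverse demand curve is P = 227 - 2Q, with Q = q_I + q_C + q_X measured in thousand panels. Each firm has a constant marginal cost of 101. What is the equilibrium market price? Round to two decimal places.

A representative firm's profit is π_i = q_i(227 - 2Q) - 101q_i.
First-order condition (treating rivals' output as given): 126 - 4q_i - 2·Σ_{j≠i} q_j = 0.
With identical firms every q_j equals q_i, so Σ_{j≠i} q_j = 2q_i and 126 = 8q_i, giving q_i = 63/4.
Total output Q = 189/4, so price P = 227 - 2·(189/4) = 265/2.

132.50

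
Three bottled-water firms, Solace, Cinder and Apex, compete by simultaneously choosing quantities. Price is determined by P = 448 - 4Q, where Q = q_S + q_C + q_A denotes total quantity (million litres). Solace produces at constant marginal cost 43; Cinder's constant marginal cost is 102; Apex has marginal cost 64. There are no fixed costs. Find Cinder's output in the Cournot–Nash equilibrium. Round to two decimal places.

Solace's profit: π_S = (448 - 4Q)q_S - (43q_S). Setting ∂π_S/∂q_S = 0: 405 - 8q_S - 4(q_C + q_A) = 0.
Cinder's first-order condition: 346 - 8q_C - 4(q_S + q_A) = 0.
Apex's first-order condition: 384 - 8q_A - 4(q_S + q_C) = 0.
Summing all 3 equations gives 1135 − 16Q = 0, hence Q = 1135/16.
Back-substituting: q_S = (405 − 1135/4)/4 = 485/16, q_C = (346 − 1135/4)/4 = 249/16, q_A = (384 − 1135/4)/4 = 401/16.

15.56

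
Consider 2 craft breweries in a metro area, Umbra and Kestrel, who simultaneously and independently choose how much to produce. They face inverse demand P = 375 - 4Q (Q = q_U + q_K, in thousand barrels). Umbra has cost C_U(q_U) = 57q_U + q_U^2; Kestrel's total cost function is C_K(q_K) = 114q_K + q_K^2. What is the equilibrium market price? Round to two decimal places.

209.57

Umbra's profit: π_U = (375 - 4Q)q_U - (57q_U + q_U²). Setting ∂π_U/∂q_U = 0: 318 - 10q_U - 4(q_K) = 0.
Kestrel's profit: π_K = (375 - 4Q)q_K - (114q_K + q_K²). Setting ∂π_K/∂q_K = 0: 261 - 10q_K - 4(q_U) = 0.
So q_U = (318 - 4q_K)/10 and q_K = (261 - 4q_U)/10.
Substituting one into the other gives q_U = 178/7 and q_K = 223/14.
Total output Q = 579/14, so price P = 375 - 4·(579/14) = 1467/7.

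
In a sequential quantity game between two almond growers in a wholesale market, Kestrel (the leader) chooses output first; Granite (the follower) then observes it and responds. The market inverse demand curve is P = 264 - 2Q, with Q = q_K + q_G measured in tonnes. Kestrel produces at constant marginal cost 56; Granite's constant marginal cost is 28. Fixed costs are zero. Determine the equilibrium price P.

The follower Granite best-responds to any q_K: π_G = (264 - 2Q)q_G - 28q_G.
∂π_G/∂q_G = 236 - 2q_K - 4q_G = 0 gives the reaction function q_G = (236 - 2q_K)/4.
Kestrel substitutes q_G(q_K) into its own profit: π_K = q_K(264 - 2q_K - (236 - 2q_K)/2) - 56q_K = (146 - q_K)q_K - 56q_K.
The leader's first-order condition 90 - 2q_K = 0 yields q_K = 45.
Then q_G = (236 - 2·45)/4 = 73/2.
Total output Q = 163/2, so price P = 264 - 2·(163/2) = 101.

101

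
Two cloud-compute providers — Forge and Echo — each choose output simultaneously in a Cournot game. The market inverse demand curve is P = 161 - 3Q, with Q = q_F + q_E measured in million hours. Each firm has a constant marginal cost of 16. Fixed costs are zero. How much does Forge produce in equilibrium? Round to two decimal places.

16.11

Each firm earns π_i = (161 - 3Q)q_i - 16q_i.
Setting ∂π_i/∂q_i = 0 with rivals' quantities fixed: 145 - 6q_i - 3q_j = 0.
By symmetry each firm produces the same amount; substituting q_j = q_i yields q_i = 145/9.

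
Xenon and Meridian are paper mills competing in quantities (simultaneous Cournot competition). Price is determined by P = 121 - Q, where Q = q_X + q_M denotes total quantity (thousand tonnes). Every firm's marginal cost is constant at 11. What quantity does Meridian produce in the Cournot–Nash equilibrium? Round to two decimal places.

A representative firm's profit is π_i = q_i(121 - Q) - 11q_i.
Setting ∂π_i/∂q_i = 0 with rivals' quantities fixed: 110 - 2q_i - q_j = 0.
By symmetry each firm produces the same amount; substituting q_j = q_i yields q_i = 110/3.

36.67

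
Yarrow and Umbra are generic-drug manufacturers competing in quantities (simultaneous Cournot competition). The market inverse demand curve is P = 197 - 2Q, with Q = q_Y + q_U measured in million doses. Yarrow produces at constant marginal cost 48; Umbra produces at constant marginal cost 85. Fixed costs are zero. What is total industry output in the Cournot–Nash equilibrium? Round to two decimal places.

Yarrow's profit: π_Y = (197 - 2Q)q_Y - (48q_Y). Setting ∂π_Y/∂q_Y = 0: 149 - 4q_Y - 2(q_U) = 0.
Umbra's first-order condition: 112 - 4q_U - 2(q_Y) = 0.
Best responses: q_Y = (149 - 2q_U)/4, q_U = (112 - 2q_Y)/4.
Solving the pair: q_Y = 31, q_U = 25/2.
Total output Q = 31 + 25/2 = 87/2.

43.50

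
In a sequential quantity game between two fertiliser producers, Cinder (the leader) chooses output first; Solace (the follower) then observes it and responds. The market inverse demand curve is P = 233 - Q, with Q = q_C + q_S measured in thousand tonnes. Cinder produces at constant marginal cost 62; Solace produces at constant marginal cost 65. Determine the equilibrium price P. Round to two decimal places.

105.50

The follower Solace best-responds to any q_C: π_S = (233 - Q)q_S - 65q_S.
∂π_S/∂q_S = 168 - q_C - 2q_S = 0 gives the reaction function q_S = (168 - q_C)/2.
The leader anticipates this reaction. Substituting into P = 233 - Q gives P = 149 - (1/2)q_C, so π_C = (149 - (1/2)q_C)q_C - 62q_C.
The leader's first-order condition 87 - q_C = 0 yields q_C = 87.
Then q_S = (168 - 87)/2 = 81/2.
Total output Q = 255/2, so price P = 233 - 255/2 = 211/2.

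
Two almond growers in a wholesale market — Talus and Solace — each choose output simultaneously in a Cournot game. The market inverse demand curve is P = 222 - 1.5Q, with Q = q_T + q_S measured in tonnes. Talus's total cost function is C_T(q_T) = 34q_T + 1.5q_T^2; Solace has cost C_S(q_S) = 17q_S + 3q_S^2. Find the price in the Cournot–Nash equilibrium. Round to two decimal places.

154.39

Talus's profit: π_T = (222 - 1.5Q)q_T - (34q_T + (3/2)q_T²). Setting ∂π_T/∂q_T = 0: 188 - 6q_T - (3/2)(q_S) = 0.
Solace's profit: π_S = (222 - 1.5Q)q_S - (17q_S + 3q_S²). Setting ∂π_S/∂q_S = 0: 205 - 9q_S - (3/2)(q_T) = 0.
Best responses: q_T = (188 - (3/2)q_S)/6, q_S = (205 - (3/2)q_T)/9.
Solving the pair: q_T = 1846/69, q_S = 1264/69.
Total output Q = 45.0725, so price P = 222 - (3/2)·45.0725 = 154.3913.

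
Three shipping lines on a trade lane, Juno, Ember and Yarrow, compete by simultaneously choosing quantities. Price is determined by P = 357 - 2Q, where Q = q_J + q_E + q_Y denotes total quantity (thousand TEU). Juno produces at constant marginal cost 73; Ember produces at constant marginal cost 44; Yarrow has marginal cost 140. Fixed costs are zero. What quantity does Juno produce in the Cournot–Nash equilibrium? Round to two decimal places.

40.25

Juno's profit: π_J = (357 - 2Q)q_J - (73q_J). Setting ∂π_J/∂q_J = 0: 284 - 4q_J - 2(q_E + q_Y) = 0.
Ember's first-order condition: 313 - 4q_E - 2(q_J + q_Y) = 0.
Yarrow's profit: π_Y = (357 - 2Q)q_Y - (140q_Y). Setting ∂π_Y/∂q_Y = 0: 217 - 4q_Y - 2(q_J + q_E) = 0.
Summing all 3 equations gives 814 − 8Q = 0, hence Q = 407/4.
Back-substituting: q_J = (284 − 407/2)/2 = 161/4, q_E = (313 − 407/2)/2 = 219/4, q_Y = (217 − 407/2)/2 = 27/4.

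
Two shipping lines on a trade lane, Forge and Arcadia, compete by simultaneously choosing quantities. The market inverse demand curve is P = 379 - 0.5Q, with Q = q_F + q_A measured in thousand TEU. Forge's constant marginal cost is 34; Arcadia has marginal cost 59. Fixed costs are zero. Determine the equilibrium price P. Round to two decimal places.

Forge's profit: π_F = (379 - 0.5Q)q_F - (34q_F). Setting ∂π_F/∂q_F = 0: 345 - q_F - (1/2)(q_A) = 0.
Arcadia's profit: π_A = (379 - 0.5Q)q_A - (59q_A). Setting ∂π_A/∂q_A = 0: 320 - q_A - (1/2)(q_F) = 0.
So q_F = (345 - (1/2)q_A) and q_A = (320 - (1/2)q_F).
Solving the pair: q_F = 740/3, q_A = 590/3.
Total output Q = 1330/3, so price P = 379 - (1/2)·(1330/3) = 472/3.

157.33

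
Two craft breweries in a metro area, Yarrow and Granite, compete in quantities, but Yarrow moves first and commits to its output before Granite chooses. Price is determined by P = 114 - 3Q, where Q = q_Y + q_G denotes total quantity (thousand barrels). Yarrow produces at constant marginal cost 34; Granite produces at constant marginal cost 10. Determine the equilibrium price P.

48

Solve by backward induction. Given q_Y, the follower Granite maximises π_G = (114 - 3q_Y - 3q_G)q_G - 10q_G.
Setting the follower's marginal profit to zero, 104 - 3q_Y - 6q_G = 0, i.e. q_G = (104 - 3q_Y)/6.
The leader anticipates this reaction. Substituting into P = 114 - 3Q gives P = 62 - (3/2)q_Y, so π_Y = (62 - (3/2)q_Y)q_Y - 34q_Y.
The leader's first-order condition 28 - 3q_Y = 0 yields q_Y = 28/3.
Then q_G = (104 - 3·(28/3))/6 = 38/3.
Total output Q = 22, so price P = 114 - 3·22 = 48.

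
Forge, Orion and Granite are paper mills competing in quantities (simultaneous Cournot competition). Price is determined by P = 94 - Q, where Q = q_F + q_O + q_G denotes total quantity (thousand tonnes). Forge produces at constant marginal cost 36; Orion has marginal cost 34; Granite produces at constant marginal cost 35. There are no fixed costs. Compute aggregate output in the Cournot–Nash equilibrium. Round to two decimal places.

Forge's profit: π_F = (94 - Q)q_F - (36q_F). Setting ∂π_F/∂q_F = 0: 58 - 2q_F - (q_O + q_G) = 0.
Orion's first-order condition: 60 - 2q_O - (q_F + q_G) = 0.
Granite's profit: π_G = (94 - Q)q_G - (35q_G). Setting ∂π_G/∂q_G = 0: 59 - 2q_G - (q_F + q_O) = 0.
Adding the 3 first-order conditions: 177 − 4Q = 0, so Q = 177/4.
Back-substituting: q_F = (58 − 177/4) = 55/4, q_O = (60 − 177/4) = 63/4, q_G = (59 − 177/4) = 59/4.
Total output Q = 55/4 + 63/4 + 59/4 = 177/4.

44.25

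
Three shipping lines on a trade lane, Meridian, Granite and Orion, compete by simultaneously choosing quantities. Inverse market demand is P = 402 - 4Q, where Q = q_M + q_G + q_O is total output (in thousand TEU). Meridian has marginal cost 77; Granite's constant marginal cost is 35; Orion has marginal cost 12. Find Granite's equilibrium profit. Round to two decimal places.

Meridian's profit: π_M = (402 - 4Q)q_M - (77q_M). Setting ∂π_M/∂q_M = 0: 325 - 8q_M - 4(q_G + q_O) = 0.
Granite's first-order condition: 367 - 8q_G - 4(q_M + q_O) = 0.
Orion's first-order condition: 390 - 8q_O - 4(q_M + q_G) = 0.
Adding the 3 first-order conditions: 1082 − 16Q = 0, so Q = 541/8.
Back-substituting: q_M = (325 − 541/2)/4 = 109/8, q_G = (367 − 541/2)/4 = 193/8, q_O = (390 − 541/2)/4 = 239/8.
Price P = 402 - 4·(541/8) = 263/2.
Granite's profit: (263/2 - 35)·(193/8) = 2328.0625.

2328.06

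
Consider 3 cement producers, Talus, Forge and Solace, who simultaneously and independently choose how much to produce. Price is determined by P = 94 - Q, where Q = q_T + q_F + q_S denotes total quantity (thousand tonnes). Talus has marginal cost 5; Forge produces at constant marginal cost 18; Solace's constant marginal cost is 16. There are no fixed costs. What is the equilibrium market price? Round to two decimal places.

33.25

Talus's profit: π_T = (94 - Q)q_T - (5q_T). Setting ∂π_T/∂q_T = 0: 89 - 2q_T - (q_F + q_S) = 0.
Forge's profit: π_F = (94 - Q)q_F - (18q_F). Setting ∂π_F/∂q_F = 0: 76 - 2q_F - (q_T + q_S) = 0.
Solace's first-order condition: 78 - 2q_S - (q_T + q_F) = 0.
Adding the 3 first-order conditions: 243 − 4Q = 0, so Q = 243/4.
Back-substituting: q_T = (89 − 243/4) = 113/4, q_F = (76 − 243/4) = 61/4, q_S = (78 − 243/4) = 69/4.
Total output Q = 243/4, so price P = 94 - 243/4 = 133/4.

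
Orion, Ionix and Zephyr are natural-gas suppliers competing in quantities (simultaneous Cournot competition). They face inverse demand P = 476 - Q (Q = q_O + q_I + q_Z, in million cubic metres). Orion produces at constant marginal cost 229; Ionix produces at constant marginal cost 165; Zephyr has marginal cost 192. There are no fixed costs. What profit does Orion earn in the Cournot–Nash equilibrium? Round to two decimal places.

Orion's profit: π_O = (476 - Q)q_O - (229q_O). Setting ∂π_O/∂q_O = 0: 247 - 2q_O - (q_I + q_Z) = 0.
Ionix's profit: π_I = (476 - Q)q_I - (165q_I). Setting ∂π_I/∂q_I = 0: 311 - 2q_I - (q_O + q_Z) = 0.
Zephyr's first-order condition: 284 - 2q_Z - (q_O + q_I) = 0.
Adding the 3 first-order conditions: 842 − 4Q = 0, so Q = 421/2.
Back-substituting: q_O = (247 − 421/2) = 73/2, q_I = (311 − 421/2) = 201/2, q_Z = (284 − 421/2) = 147/2.
Price P = 476 - 421/2 = 531/2.
Orion's profit: (531/2 - 229)·(73/2) = 1332.2500.

1332.25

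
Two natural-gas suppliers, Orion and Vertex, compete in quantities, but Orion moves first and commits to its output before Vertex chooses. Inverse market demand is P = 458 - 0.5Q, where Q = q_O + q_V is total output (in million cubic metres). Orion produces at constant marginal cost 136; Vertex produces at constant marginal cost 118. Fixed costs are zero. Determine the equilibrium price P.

212

Solve by backward induction. Given q_O, the follower Vertex maximises π_V = (458 - (1/2)q_O - (1/2)q_V)q_V - 118q_V.
∂π_V/∂q_V = 340 - (1/2)q_O - q_V = 0 gives the reaction function q_V = (340 - (1/2)q_O).
Orion substitutes q_V(q_O) into its own profit: π_O = q_O(458 - (1/2)q_O - (340 - (1/2)q_O)/2) - 136q_O = (288 - (1/4)q_O)q_O - 136q_O.
Leader FOC: 152 - (1/2)q_O = 0, so q_O = 304.
Then q_V = (340 - (1/2)·304) = 188.
Total output Q = 492, so price P = 458 - (1/2)·492 = 212.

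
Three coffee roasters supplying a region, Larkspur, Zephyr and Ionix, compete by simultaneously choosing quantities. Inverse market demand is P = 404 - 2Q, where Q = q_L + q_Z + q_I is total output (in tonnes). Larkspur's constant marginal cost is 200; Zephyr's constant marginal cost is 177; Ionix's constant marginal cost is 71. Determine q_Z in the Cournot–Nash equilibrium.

Larkspur's profit: π_L = (404 - 2Q)q_L - (200q_L). Setting ∂π_L/∂q_L = 0: 204 - 4q_L - 2(q_Z + q_I) = 0.
Zephyr's profit: π_Z = (404 - 2Q)q_Z - (177q_Z). Setting ∂π_Z/∂q_Z = 0: 227 - 4q_Z - 2(q_L + q_I) = 0.
Ionix's profit: π_I = (404 - 2Q)q_I - (71q_I). Setting ∂π_I/∂q_I = 0: 333 - 4q_I - 2(q_L + q_Z) = 0.
Adding the 3 first-order conditions: 764 − 8Q = 0, so Q = 191/2.
Back-substituting: q_L = (204 − 191)/2 = 13/2, q_Z = (227 − 191)/2 = 18, q_I = (333 − 191)/2 = 71.

18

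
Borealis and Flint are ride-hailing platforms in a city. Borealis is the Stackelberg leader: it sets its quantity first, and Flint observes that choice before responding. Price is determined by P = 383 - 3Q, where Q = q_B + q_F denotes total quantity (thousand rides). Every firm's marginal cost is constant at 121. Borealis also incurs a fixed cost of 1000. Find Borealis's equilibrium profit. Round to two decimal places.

Solve by backward induction. Given q_B, the follower Flint maximises π_F = (383 - 3q_B - 3q_F)q_F - 121q_F.
Setting the follower's marginal profit to zero, 262 - 3q_B - 6q_F = 0, i.e. q_F = (262 - 3q_B)/6.
Borealis substitutes q_F(q_B) into its own profit: π_B = q_B(383 - 3q_B - (262 - 3q_B)/2) - 121q_B = (252 - (3/2)q_B)q_B - 121q_B.
Maximising: ∂π_B/∂q_B = 131 - 3q_B = 0, giving q_B = 131/3.
Then q_F = (262 - 3·(131/3))/6 = 131/6.
Price P = 383 - 3·(131/2) = 373/2.
Borealis's profit: (373/2 - 121)·(131/3) - 1000 = 1860.1667.

1860.17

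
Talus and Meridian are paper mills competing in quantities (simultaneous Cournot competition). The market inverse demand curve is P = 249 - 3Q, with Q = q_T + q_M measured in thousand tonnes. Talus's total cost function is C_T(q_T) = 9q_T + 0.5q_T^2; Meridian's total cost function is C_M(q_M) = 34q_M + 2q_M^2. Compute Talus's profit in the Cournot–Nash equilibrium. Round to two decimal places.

2897.09

Talus's profit: π_T = (249 - 3Q)q_T - (9q_T + (1/2)q_T²). Setting ∂π_T/∂q_T = 0: 240 - 7q_T - 3(q_M) = 0.
Meridian's profit: π_M = (249 - 3Q)q_M - (34q_M + 2q_M²). Setting ∂π_M/∂q_M = 0: 215 - 10q_M - 3(q_T) = 0.
Rearranging gives the reaction functions q_T = (240 - 3q_M)/7 and q_M = (215 - 3q_T)/10.
Solving the pair: q_T = 1755/61, q_M = 785/61.
Price P = 249 - 3·41.6393 = 124.0820.
Talus's profit: 124.0820·(1755/61) - 9·(1755/61) - (1/2)(1755/61)² = 2897.0942.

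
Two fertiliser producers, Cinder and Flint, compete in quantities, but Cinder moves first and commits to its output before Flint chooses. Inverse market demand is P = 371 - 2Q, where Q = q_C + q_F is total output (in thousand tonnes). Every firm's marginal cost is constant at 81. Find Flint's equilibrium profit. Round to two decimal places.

The follower Flint best-responds to any q_C: π_F = (371 - 2Q)q_F - 81q_F.
Setting the follower's marginal profit to zero, 290 - 2q_C - 4q_F = 0, i.e. q_F = (290 - 2q_C)/4.
The leader anticipates this reaction. Substituting into P = 371 - 2Q gives P = 226 - q_C, so π_C = (226 - q_C)q_C - 81q_C.
Leader FOC: 145 - 2q_C = 0, so q_C = 145/2.
Then q_F = (290 - 2·(145/2))/4 = 145/4.
Price P = 371 - 2·(435/4) = 307/2.
Flint's profit: (307/2 - 81)·(145/4) = 2628.1250.

2628.13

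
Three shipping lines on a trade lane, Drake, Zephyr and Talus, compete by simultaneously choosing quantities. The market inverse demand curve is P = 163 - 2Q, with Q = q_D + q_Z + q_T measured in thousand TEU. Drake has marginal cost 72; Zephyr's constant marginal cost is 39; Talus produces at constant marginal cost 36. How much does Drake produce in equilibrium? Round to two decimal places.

Drake's profit: π_D = (163 - 2Q)q_D - (72q_D). Setting ∂π_D/∂q_D = 0: 91 - 4q_D - 2(q_Z + q_T) = 0.
Zephyr's first-order condition: 124 - 4q_Z - 2(q_D + q_T) = 0.
Talus's first-order condition: 127 - 4q_T - 2(q_D + q_Z) = 0.
Adding the 3 conditions: 342 − 4Q − 4Q = 0, i.e. Q = 171/4.
Back-substituting: q_D = (91 − 171/2)/2 = 11/4, q_Z = (124 − 171/2)/2 = 77/4, q_T = (127 − 171/2)/2 = 83/4.

2.75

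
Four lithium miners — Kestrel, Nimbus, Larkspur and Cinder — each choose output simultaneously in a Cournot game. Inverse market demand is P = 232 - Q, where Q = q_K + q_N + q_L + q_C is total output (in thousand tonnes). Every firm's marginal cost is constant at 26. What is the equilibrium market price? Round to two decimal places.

A representative firm's profit is π_i = q_i(232 - Q) - 26q_i.
Setting ∂π_i/∂q_i = 0 with rivals' quantities fixed: 206 - 2q_i - Σ_{j≠i} q_j = 0.
With identical firms every q_j equals q_i, so Σ_{j≠i} q_j = 3q_i and 206 = 5q_i, giving q_i = 206/5.
Total output Q = 824/5, so price P = 232 - 824/5 = 336/5.

67.20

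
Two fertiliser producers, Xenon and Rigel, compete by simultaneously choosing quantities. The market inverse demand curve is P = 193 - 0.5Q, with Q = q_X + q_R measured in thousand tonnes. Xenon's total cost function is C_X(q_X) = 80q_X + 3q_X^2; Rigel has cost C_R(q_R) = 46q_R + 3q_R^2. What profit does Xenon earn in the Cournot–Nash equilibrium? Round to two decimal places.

Xenon's profit: π_X = (193 - 0.5Q)q_X - (80q_X + 3q_X²). Setting ∂π_X/∂q_X = 0: 113 - 7q_X - (1/2)(q_R) = 0.
Rigel's profit: π_R = (193 - 0.5Q)q_R - (46q_R + 3q_R²). Setting ∂π_R/∂q_R = 0: 147 - 7q_R - (1/2)(q_X) = 0.
Best responses: q_X = (113 - (1/2)q_R)/7, q_R = (147 - (1/2)q_X)/7.
Substituting one into the other gives q_X = 574/39 and q_R = 778/39.
Price P = 193 - (1/2)·(104/3) = 527/3.
Xenon's profit: (527/3)·(574/39) - 80·(574/39) - 3(574/39)² = 758.1631.

758.16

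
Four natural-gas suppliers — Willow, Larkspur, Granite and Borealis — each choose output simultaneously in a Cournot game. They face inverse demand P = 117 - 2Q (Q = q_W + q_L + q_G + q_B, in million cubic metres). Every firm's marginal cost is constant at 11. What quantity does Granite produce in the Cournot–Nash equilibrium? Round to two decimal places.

A representative firm's profit is π_i = q_i(117 - 2Q) - 11q_i.
First-order condition (treating rivals' output as given): 106 - 4q_i - 2·Σ_{j≠i} q_j = 0.
By symmetry each firm produces the same amount; substituting Σ_{j≠i} q_j = 3q_i yields q_i = 106/10 = 53/5.

10.60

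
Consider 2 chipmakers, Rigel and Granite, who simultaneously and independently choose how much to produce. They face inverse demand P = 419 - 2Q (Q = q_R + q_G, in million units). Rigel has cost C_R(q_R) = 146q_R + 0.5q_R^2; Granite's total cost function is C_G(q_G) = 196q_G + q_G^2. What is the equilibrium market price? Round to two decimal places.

Rigel's profit: π_R = (419 - 2Q)q_R - (146q_R + (1/2)q_R²). Setting ∂π_R/∂q_R = 0: 273 - 5q_R - 2(q_G) = 0.
Granite's profit: π_G = (419 - 2Q)q_G - (196q_G + q_G²). Setting ∂π_G/∂q_G = 0: 223 - 6q_G - 2(q_R) = 0.
Rearranging gives the reaction functions q_R = (273 - 2q_G)/5 and q_G = (223 - 2q_R)/6.
Substituting one into the other gives q_R = 596/13 and q_G = 569/26.
Total output Q = 1761/26, so price P = 419 - 2·(1761/26) = 283.5385.

283.54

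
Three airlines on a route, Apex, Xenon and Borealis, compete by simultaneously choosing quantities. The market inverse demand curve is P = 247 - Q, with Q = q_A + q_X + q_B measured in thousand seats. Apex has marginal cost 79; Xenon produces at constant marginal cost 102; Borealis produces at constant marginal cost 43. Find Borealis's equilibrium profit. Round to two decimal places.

5587.56

Apex's profit: π_A = (247 - Q)q_A - (79q_A). Setting ∂π_A/∂q_A = 0: 168 - 2q_A - (q_X + q_B) = 0.
Xenon's first-order condition: 145 - 2q_X - (q_A + q_B) = 0.
Borealis's profit: π_B = (247 - Q)q_B - (43q_B). Setting ∂π_B/∂q_B = 0: 204 - 2q_B - (q_A + q_X) = 0.
Adding the 3 first-order conditions: 517 − 4Q = 0, so Q = 517/4.
Back-substituting: q_A = (168 − 517/4) = 155/4, q_X = (145 − 517/4) = 63/4, q_B = (204 − 517/4) = 299/4.
Price P = 247 - 517/4 = 471/4.
Borealis's profit: (471/4 - 43)·(299/4) = 5587.5625.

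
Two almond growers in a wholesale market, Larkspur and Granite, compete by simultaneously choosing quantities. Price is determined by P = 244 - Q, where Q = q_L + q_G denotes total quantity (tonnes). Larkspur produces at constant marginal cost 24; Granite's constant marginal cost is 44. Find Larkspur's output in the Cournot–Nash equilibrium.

80

Larkspur's profit: π_L = (244 - Q)q_L - (24q_L). Setting ∂π_L/∂q_L = 0: 220 - 2q_L - (q_G) = 0.
Granite's profit: π_G = (244 - Q)q_G - (44q_G). Setting ∂π_G/∂q_G = 0: 200 - 2q_G - (q_L) = 0.
Rearranging gives the reaction functions q_L = (220 - q_G)/2 and q_G = (200 - q_L)/2.
Substituting one into the other gives q_L = 80 and q_G = 60.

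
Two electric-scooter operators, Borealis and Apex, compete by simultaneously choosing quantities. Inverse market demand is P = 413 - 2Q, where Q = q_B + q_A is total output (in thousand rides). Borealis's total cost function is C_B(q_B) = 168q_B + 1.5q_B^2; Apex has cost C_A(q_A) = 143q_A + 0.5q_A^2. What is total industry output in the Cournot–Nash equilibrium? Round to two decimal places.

Borealis's profit: π_B = (413 - 2Q)q_B - (168q_B + (3/2)q_B²). Setting ∂π_B/∂q_B = 0: 245 - 7q_B - 2(q_A) = 0.
Apex's profit: π_A = (413 - 2Q)q_A - (143q_A + (1/2)q_A²). Setting ∂π_A/∂q_A = 0: 270 - 5q_A - 2(q_B) = 0.
Rearranging gives the reaction functions q_B = (245 - 2q_A)/7 and q_A = (270 - 2q_B)/5.
Substituting one into the other gives q_B = 685/31 and q_A = 1400/31.
Total output Q = 685/31 + 1400/31 = 67.2581.

67.26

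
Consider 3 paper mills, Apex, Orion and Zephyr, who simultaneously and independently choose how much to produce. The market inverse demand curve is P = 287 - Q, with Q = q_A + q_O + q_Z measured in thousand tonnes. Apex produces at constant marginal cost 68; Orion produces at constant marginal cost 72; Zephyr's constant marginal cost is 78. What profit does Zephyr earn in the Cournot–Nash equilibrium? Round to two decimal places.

Apex's profit: π_A = (287 - Q)q_A - (68q_A). Setting ∂π_A/∂q_A = 0: 219 - 2q_A - (q_O + q_Z) = 0.
Orion's first-order condition: 215 - 2q_O - (q_A + q_Z) = 0.
Zephyr's first-order condition: 209 - 2q_Z - (q_A + q_O) = 0.
Summing all 3 equations gives 643 − 4Q = 0, hence Q = 643/4.
Back-substituting: q_A = (219 − 643/4) = 233/4, q_O = (215 − 643/4) = 217/4, q_Z = (209 − 643/4) = 193/4.
Price P = 287 - 643/4 = 505/4.
Zephyr's profit: (505/4 - 78)·(193/4) = 2328.0625.

2328.06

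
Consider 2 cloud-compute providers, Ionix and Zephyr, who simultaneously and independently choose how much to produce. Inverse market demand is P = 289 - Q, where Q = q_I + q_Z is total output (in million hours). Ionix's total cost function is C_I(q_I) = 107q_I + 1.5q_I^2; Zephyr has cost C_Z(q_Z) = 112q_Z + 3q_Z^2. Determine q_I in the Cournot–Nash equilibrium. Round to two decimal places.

32.79

Ionix's profit: π_I = (289 - Q)q_I - (107q_I + (3/2)q_I²). Setting ∂π_I/∂q_I = 0: 182 - 5q_I - (q_Z) = 0.
Zephyr's first-order condition: 177 - 8q_Z - (q_I) = 0.
Rearranging gives the reaction functions q_I = (182 - q_Z)/5 and q_Z = (177 - q_I)/8.
Substituting one into the other gives q_I = 1279/39 and q_Z = 703/39.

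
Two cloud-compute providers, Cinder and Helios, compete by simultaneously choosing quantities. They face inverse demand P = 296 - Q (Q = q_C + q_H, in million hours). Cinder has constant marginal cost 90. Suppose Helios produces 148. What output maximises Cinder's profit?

With the rival's output fixed at 148, Cinder's profit is π_C = (296 - 148 - q_C)q_C - (90q_C) = (148 - q_C)q_C - (90q_C).
∂π_C/∂q_C = 58 - 2q_C = 0, so q_C = 29.

29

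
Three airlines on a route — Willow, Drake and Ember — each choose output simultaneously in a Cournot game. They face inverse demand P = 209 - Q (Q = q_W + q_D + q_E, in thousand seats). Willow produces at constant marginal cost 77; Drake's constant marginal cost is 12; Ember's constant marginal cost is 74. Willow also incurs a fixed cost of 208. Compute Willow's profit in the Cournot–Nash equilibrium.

48

Willow's profit: π_W = (209 - Q)q_W - (77q_W). Setting ∂π_W/∂q_W = 0: 132 - 2q_W - (q_D + q_E) = 0.
Drake's profit: π_D = (209 - Q)q_D - (12q_D). Setting ∂π_D/∂q_D = 0: 197 - 2q_D - (q_W + q_E) = 0.
Ember's profit: π_E = (209 - Q)q_E - (74q_E). Setting ∂π_E/∂q_E = 0: 135 - 2q_E - (q_W + q_D) = 0.
Summing all 3 equations gives 464 − 4Q = 0, hence Q = 116.
Back-substituting: q_W = (132 − 116) = 16, q_D = (197 − 116) = 81, q_E = (135 − 116) = 19.
Price P = 209 - 116 = 93.
Willow's profit: (93 - 77)·16 - 208 = 48.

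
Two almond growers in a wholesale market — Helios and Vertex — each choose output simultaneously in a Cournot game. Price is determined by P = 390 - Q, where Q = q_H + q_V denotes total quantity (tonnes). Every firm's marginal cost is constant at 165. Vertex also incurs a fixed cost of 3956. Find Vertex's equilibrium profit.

A representative firm's profit is π_i = q_i(390 - Q) - 165q_i.
Setting ∂π_i/∂q_i = 0 with rivals' quantities fixed: 225 - 2q_i - q_j = 0.
With identical firms every q_j equals q_i, so q_j = q_i and 225 = 3q_i, giving q_i = 75.
Price P = 390 - 150 = 240.
Vertex's profit: (240 - 165)·75 - 3956 = 1669.

1669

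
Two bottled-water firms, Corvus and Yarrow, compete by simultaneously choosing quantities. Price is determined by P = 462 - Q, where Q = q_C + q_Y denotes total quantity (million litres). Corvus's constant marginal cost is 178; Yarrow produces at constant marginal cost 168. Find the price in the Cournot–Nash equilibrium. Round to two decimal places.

269.33

Corvus's profit: π_C = (462 - Q)q_C - (178q_C). Setting ∂π_C/∂q_C = 0: 284 - 2q_C - (q_Y) = 0.
Yarrow's profit: π_Y = (462 - Q)q_Y - (168q_Y). Setting ∂π_Y/∂q_Y = 0: 294 - 2q_Y - (q_C) = 0.
Best responses: q_C = (284 - q_Y)/2, q_Y = (294 - q_C)/2.
Substituting one into the other gives q_C = 274/3 and q_Y = 304/3.
Total output Q = 578/3, so price P = 462 - 578/3 = 808/3.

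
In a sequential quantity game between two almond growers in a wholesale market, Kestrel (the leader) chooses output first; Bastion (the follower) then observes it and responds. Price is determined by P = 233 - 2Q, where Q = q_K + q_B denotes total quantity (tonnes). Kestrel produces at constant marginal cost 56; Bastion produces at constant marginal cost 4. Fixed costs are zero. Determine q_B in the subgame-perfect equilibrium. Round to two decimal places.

41.63

The follower Bastion best-responds to any q_K: π_B = (233 - 2Q)q_B - 4q_B.
∂π_B/∂q_B = 229 - 2q_K - 4q_B = 0 gives the reaction function q_B = (229 - 2q_K)/4.
Kestrel substitutes q_B(q_K) into its own profit: π_K = q_K(233 - 2q_K - (229 - 2q_K)/2) - 56q_K = (237/2 - q_K)q_K - 56q_K.
The leader's first-order condition 125/2 - 2q_K = 0 yields q_K = 125/4.
Then q_B = (229 - 2·(125/4))/4 = 333/8.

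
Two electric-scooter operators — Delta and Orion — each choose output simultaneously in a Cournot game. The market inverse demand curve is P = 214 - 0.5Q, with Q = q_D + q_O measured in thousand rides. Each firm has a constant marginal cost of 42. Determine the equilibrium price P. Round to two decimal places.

99.33

Each firm earns π_i = (214 - 0.5Q)q_i - 42q_i.
Setting ∂π_i/∂q_i = 0 with rivals' quantities fixed: 172 - q_i - (1/2)q_j = 0.
With identical firms every q_j equals q_i, so q_j = q_i and 172 = (3/2)q_i, giving q_i = 344/3.
Total output Q = 688/3, so price P = 214 - (1/2)·(688/3) = 298/3.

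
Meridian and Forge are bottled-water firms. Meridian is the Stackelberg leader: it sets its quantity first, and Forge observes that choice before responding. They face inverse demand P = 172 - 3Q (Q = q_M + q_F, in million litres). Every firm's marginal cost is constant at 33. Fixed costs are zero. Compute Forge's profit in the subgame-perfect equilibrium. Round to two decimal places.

402.52

The follower Forge best-responds to any q_M: π_F = (172 - 3Q)q_F - 33q_F.
∂π_F/∂q_F = 139 - 3q_M - 6q_F = 0 gives the reaction function q_F = (139 - 3q_M)/6.
The leader anticipates this reaction. Substituting into P = 172 - 3Q gives P = 205/2 - (3/2)q_M, so π_M = (205/2 - (3/2)q_M)q_M - 33q_M.
Maximising: ∂π_M/∂q_M = 139/2 - 3q_M = 0, giving q_M = 139/6.
Then q_F = (139 - 3·(139/6))/6 = 139/12.
Price P = 172 - 3·(139/4) = 271/4.
Forge's profit: (271/4 - 33)·(139/12) = 402.5208.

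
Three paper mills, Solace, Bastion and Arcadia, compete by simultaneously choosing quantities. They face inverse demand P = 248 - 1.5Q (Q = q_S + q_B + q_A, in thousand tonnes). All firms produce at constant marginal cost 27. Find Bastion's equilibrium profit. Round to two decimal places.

Each firm earns π_i = (248 - 1.5Q)q_i - 27q_i.
First-order condition (treating rivals' output as given): 221 - 3q_i - (3/2)·Σ_{j≠i} q_j = 0.
With identical firms every q_j equals q_i, so Σ_{j≠i} q_j = 2q_i and 221 = 6q_i, giving q_i = 221/6.
Price P = 248 - (3/2)·(221/2) = 329/4.
Bastion's profit: (329/4 - 27)·(221/6) = 2035.0417.

2035.04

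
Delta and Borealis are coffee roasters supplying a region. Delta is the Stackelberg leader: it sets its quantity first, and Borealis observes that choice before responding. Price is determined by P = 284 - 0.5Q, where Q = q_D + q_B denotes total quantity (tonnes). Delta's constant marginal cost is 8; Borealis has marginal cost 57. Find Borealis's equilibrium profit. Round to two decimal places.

2080.13

The follower Borealis best-responds to any q_D: π_B = (284 - 0.5Q)q_B - 57q_B.
∂π_B/∂q_B = 227 - (1/2)q_D - q_B = 0 gives the reaction function q_B = (227 - (1/2)q_D).
Delta substitutes q_B(q_D) into its own profit: π_D = q_D(284 - (1/2)q_D - (227 - (1/2)q_D)/2) - 8q_D = (341/2 - (1/4)q_D)q_D - 8q_D.
Leader FOC: 325/2 - (1/2)q_D = 0, so q_D = 325.
Then q_B = (227 - (1/2)·325) = 129/2.
Price P = 284 - (1/2)·(779/2) = 357/4.
Borealis's profit: (357/4 - 57)·(129/2) = 2080.1250.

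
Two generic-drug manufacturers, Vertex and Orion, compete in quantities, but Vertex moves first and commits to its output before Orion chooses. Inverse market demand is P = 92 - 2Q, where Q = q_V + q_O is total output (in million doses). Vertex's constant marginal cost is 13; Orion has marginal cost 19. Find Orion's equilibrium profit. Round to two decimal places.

116.28

Solve by backward induction. Given q_V, the follower Orion maximises π_O = (92 - 2q_V - 2q_O)q_O - 19q_O.
∂π_O/∂q_O = 73 - 2q_V - 4q_O = 0 gives the reaction function q_O = (73 - 2q_V)/4.
The leader anticipates this reaction. Substituting into P = 92 - 2Q gives P = 111/2 - q_V, so π_V = (111/2 - q_V)q_V - 13q_V.
Maximising: ∂π_V/∂q_V = 85/2 - 2q_V = 0, giving q_V = 85/4.
Then q_O = (73 - 2·(85/4))/4 = 61/8.
Price P = 92 - 2·(231/8) = 137/4.
Orion's profit: (137/4 - 19)·(61/8) = 116.2813.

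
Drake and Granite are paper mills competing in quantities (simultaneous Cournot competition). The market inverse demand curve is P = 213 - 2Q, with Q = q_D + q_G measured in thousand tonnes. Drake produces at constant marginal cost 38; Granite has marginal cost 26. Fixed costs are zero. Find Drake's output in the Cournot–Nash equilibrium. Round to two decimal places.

Drake's profit: π_D = (213 - 2Q)q_D - (38q_D). Setting ∂π_D/∂q_D = 0: 175 - 4q_D - 2(q_G) = 0.
Granite's first-order condition: 187 - 4q_G - 2(q_D) = 0.
Best responses: q_D = (175 - 2q_G)/4, q_G = (187 - 2q_D)/4.
Solving the pair: q_D = 163/6, q_G = 199/6.

27.17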